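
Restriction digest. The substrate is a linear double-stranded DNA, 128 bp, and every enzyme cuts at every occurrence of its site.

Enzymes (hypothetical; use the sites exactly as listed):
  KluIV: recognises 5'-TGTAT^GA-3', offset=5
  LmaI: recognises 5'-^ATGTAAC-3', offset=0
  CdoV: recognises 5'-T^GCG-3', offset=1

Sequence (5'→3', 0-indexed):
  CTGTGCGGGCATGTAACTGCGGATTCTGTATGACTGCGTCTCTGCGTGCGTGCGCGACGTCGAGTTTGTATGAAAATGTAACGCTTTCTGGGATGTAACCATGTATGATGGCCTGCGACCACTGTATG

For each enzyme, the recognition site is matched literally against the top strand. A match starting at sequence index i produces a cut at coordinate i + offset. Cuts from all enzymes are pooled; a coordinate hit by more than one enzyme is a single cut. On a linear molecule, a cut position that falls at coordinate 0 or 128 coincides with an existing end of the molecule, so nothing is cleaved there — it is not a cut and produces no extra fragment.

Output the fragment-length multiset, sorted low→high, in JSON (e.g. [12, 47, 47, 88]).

[4,4,4,4,4,6,8,8,8,13,14,14,17,20]

Scan for sites:
  KluIV TGTATGA/5: at [26, 66, 101] ⇒ [31, 71, 106]
  LmaI ATGTAAC/0: at [10, 75, 92] ⇒ [10, 75, 92]
  CdoV TGCG/1: at [3, 17, 34, 42, 46, 50, 113] ⇒ [4, 18, 35, 43, 47, 51, 114]

Pooled cuts: [4, 10, 18, 31, 35, 43, 47, 51, 71, 75, 92, 106, 114]

Fragment lengths:
  [0,4): 4 bp
  [4,10): 6 bp
  [10,18): 8 bp
  [18,31): 13 bp
  [31,35): 4 bp
  [35,43): 8 bp
  [43,47): 4 bp
  [47,51): 4 bp
  [51,71): 20 bp
  [71,75): 4 bp
  [75,92): 17 bp
  [92,106): 14 bp
  [106,114): 8 bp
  [114,128): 14 bp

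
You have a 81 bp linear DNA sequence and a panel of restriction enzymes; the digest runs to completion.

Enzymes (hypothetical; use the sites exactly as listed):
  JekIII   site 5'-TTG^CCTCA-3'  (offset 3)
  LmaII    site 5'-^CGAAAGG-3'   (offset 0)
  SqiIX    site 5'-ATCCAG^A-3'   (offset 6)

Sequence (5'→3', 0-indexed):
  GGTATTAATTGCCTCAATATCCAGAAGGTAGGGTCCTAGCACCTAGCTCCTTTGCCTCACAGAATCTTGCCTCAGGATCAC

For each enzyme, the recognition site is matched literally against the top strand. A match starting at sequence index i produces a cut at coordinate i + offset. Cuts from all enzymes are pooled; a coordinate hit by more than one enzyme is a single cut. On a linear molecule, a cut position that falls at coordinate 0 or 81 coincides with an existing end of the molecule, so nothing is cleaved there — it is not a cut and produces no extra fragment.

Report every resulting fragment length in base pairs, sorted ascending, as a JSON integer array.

Site scan:
  JekIII TTGCCTCA/3: at [8, 51, 66] ⇒ [11, 54, 69]
  LmaII (CGAAAGG, off=0): no sites
  SqiIX ATCCAGA/6: at [18] ⇒ [24]

Pooled cuts: [11, 24, 54, 69]

Fragments:
  [0,11): 11 bp
  [11,24): 13 bp
  [24,54): 30 bp
  [54,69): 15 bp
  [69,81): 12 bp

[11,12,13,15,30]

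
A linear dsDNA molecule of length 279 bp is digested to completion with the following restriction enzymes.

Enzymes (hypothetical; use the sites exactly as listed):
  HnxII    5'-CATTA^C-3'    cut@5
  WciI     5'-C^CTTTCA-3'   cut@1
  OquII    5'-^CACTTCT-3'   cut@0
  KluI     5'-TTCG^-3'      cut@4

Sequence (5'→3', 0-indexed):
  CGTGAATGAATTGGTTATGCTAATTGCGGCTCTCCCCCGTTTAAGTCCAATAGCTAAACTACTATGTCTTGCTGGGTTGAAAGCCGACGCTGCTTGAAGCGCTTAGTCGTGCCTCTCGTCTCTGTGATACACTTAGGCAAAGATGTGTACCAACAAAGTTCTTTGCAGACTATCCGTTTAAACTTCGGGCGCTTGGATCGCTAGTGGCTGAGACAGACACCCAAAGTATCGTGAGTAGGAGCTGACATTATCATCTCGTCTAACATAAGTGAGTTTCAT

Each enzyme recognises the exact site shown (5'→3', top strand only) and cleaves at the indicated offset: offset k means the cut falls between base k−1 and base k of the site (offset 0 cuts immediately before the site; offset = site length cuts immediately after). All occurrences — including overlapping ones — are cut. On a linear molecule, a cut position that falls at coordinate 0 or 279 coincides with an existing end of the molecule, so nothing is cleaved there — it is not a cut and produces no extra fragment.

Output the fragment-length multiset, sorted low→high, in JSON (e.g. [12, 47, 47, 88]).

Scan for sites:
  HnxII (CATTAC, off=5): no sites
  WciI (CCTTTCA, off=1): no sites
  OquII (CACTTCT, off=0): no sites
  KluI (TTCG, off=4): starts [183] → cuts [187]

All cut coordinates (distinct, sorted): [187]

Fragment lengths:
  [0,187): 187 bp
  [187,279): 92 bp

[92,187]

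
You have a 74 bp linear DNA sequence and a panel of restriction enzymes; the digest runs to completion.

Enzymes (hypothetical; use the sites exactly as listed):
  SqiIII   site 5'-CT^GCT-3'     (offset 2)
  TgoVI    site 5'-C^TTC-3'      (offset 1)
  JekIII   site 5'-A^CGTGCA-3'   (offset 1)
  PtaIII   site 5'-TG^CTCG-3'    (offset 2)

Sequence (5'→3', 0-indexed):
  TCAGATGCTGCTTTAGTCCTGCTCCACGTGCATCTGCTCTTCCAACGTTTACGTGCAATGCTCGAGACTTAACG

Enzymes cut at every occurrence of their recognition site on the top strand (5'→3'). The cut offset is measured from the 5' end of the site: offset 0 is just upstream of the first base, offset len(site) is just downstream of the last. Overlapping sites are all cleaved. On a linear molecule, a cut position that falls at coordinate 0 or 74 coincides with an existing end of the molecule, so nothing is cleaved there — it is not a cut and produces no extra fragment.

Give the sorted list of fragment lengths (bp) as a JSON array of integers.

Scan for sites:
  SqiIII CTGCT/2: at [7, 18, 33] ⇒ [9, 20, 35]
  TgoVI CTTC/1: at [38] ⇒ [39]
  JekIII ACGTGCA/1: at [25, 50] ⇒ [26, 51]
  PtaIII TGCTCG/2: at [58] ⇒ [60]

All cut coordinates (distinct, sorted): [9, 20, 26, 35, 39, 51, 60]

Fragment lengths:
  [0,9): 9 bp
  [9,20): 11 bp
  [20,26): 6 bp
  [26,35): 9 bp
  [35,39): 4 bp
  [39,51): 12 bp
  [51,60): 9 bp
  [60,74): 14 bp

[4,6,9,9,9,11,12,14]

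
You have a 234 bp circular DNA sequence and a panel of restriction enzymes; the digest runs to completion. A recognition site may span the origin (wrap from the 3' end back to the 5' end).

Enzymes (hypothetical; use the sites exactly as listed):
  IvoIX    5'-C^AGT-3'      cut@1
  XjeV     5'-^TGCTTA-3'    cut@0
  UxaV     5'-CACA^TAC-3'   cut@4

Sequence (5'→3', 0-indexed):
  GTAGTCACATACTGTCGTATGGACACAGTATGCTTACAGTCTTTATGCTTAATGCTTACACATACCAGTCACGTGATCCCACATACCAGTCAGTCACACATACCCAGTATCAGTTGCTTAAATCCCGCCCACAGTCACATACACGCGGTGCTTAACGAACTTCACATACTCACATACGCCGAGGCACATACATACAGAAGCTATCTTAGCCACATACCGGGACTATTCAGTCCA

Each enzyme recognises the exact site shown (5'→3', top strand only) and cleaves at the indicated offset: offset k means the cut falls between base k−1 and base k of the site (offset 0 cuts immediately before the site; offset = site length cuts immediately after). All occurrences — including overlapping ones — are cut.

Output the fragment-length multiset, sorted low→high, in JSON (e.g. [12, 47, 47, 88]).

Per-enzyme occurrences:
  IvoIX CAGT/1: at [25, 36, 65, 86, 90, 104, 110, 131, 227, 232] ⇒ [26, 37, 66, 87, 91, 105, 111, 132, 228, 233]
  XjeV TGCTTA/0: at [30, 45, 52, 114, 148] ⇒ [30, 45, 52, 114, 148]
  UxaV CACATAC/4: at [5, 58, 79, 96, 135, 162, 170, 184, 210] ⇒ [9, 62, 83, 100, 139, 166, 174, 188, 214]

Pooled cuts: [9, 26, 30, 37, 45, 52, 62, 66, 83, 87, 91, 100, 105, 111, 114, 132, 139, 148, 166, 174, 188, 214, 228, 233]

Fragment lengths:
  9→26: 17 bp
  26→30: 4 bp
  30→37: 7 bp
  37→45: 8 bp
  45→52: 7 bp
  52→62: 10 bp
  62→66: 4 bp
  66→83: 17 bp
  83→87: 4 bp
  87→91: 4 bp
  91→100: 9 bp
  100→105: 5 bp
  105→111: 6 bp
  111→114: 3 bp
  114→132: 18 bp
  132→139: 7 bp
  139→148: 9 bp
  148→166: 18 bp
  166→174: 8 bp
  174→188: 14 bp
  188→214: 26 bp
  214→228: 14 bp
  228→233: 5 bp
  233→9 (wrap): 234-233+9 = 10 bp

[3,4,4,4,4,5,5,6,7,7,7,8,8,9,9,10,10,14,14,17,17,18,18,26]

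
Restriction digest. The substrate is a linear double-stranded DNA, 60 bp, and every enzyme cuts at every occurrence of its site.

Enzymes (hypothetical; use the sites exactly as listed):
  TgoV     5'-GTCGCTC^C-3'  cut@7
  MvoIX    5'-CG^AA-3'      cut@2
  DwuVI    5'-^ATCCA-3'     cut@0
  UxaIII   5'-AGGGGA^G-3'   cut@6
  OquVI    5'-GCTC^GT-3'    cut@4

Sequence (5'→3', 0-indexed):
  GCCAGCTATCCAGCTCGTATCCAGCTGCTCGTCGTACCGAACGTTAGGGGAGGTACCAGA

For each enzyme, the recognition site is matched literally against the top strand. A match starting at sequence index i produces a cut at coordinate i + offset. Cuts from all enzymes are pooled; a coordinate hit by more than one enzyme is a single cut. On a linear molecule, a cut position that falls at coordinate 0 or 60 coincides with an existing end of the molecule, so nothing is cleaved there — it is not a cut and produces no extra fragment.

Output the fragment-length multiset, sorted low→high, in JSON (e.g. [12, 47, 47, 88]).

Site scan:
  TgoV (GTCGCTCC, off=7): no sites
  MvoIX (CGAA, off=2): starts [37] → cuts [39]
  DwuVI (ATCCA, off=0): starts [7, 18] → cuts [7, 18]
  UxaIII (AGGGGAG, off=6): starts [45] → cuts [51]
  OquVI (GCTCGT, off=4): starts [12, 26] → cuts [16, 30]

All cut coordinates (distinct, sorted): [7, 16, 18, 30, 39, 51]

Fragments:
  [0,7): 7 bp
  [7,16): 9 bp
  [16,18): 2 bp
  [18,30): 12 bp
  [30,39): 9 bp
  [39,51): 12 bp
  [51,60): 9 bp

[2,7,9,9,9,12,12]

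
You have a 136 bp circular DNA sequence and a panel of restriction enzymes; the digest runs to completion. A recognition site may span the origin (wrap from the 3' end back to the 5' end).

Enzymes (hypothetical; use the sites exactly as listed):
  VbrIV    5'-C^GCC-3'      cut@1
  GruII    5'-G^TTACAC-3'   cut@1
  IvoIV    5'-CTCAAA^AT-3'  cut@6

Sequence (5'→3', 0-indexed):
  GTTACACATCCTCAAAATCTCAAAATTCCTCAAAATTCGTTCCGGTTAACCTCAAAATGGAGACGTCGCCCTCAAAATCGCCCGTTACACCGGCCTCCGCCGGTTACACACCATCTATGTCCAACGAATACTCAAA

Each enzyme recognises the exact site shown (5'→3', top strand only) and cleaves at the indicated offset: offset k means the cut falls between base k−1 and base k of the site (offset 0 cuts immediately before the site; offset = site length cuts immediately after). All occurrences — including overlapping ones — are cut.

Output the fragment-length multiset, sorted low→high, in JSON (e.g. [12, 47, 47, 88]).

Per-enzyme occurrences:
  VbrIV CGCC/1: at [66, 78, 97] ⇒ [67, 79, 98]
  GruII GTTACAC/1: at [0, 83, 102] ⇒ [1, 84, 103]
  IvoIV CTCAAAAT/6: at [10, 18, 28, 50, 70] ⇒ [16, 24, 34, 56, 76]

All cut coordinates (distinct, sorted): [1, 16, 24, 34, 56, 67, 76, 79, 84, 98, 103]

Fragment lengths:
  1→16: 15 bp
  16→24: 8 bp
  24→34: 10 bp
  34→56: 22 bp
  56→67: 11 bp
  67→76: 9 bp
  76→79: 3 bp
  79→84: 5 bp
  84→98: 14 bp
  98→103: 5 bp
  103→1 (wrap): 136-103+1 = 34 bp

[3,5,5,8,9,10,11,14,15,22,34]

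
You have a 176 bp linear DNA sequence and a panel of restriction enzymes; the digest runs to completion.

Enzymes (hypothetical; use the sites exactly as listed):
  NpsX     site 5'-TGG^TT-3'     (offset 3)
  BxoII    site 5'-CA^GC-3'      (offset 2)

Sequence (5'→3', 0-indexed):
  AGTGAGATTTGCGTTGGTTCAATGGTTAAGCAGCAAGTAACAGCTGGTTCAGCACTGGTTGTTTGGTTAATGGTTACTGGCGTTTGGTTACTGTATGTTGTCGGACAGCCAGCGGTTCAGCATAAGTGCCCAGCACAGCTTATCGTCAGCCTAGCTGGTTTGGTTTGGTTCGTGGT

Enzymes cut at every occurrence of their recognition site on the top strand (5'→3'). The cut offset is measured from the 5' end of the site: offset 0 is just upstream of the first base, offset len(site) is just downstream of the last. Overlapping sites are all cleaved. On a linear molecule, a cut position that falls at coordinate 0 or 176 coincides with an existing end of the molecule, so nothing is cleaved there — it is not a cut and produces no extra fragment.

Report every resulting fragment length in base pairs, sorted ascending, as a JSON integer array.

[4,4,5,5,5,5,7,7,7,8,8,8,8,10,10,11,13,14,17,20]

Site scan:
  NpsX (TGGTT, off=3): starts [14, 22, 44, 55, 63, 70, 84, 155, 160, 165] → cuts [17, 25, 47, 58, 66, 73, 87, 158, 163, 168]
  BxoII (CAGC, off=2): starts [30, 40, 49, 105, 109, 117, 130, 135, 146] → cuts [32, 42, 51, 107, 111, 119, 132, 137, 148]

All cut coordinates (distinct, sorted): [17, 25, 32, 42, 47, 51, 58, 66, 73, 87, 107, 111, 119, 132, 137, 148, 158, 163, 168]

Fragments:
  [0,17): 17 bp
  [17,25): 8 bp
  [25,32): 7 bp
  [32,42): 10 bp
  [42,47): 5 bp
  [47,51): 4 bp
  [51,58): 7 bp
  [58,66): 8 bp
  [66,73): 7 bp
  [73,87): 14 bp
  [87,107): 20 bp
  [107,111): 4 bp
  [111,119): 8 bp
  [119,132): 13 bp
  [132,137): 5 bp
  [137,148): 11 bp
  [148,158): 10 bp
  [158,163): 5 bp
  [163,168): 5 bp
  [168,176): 8 bp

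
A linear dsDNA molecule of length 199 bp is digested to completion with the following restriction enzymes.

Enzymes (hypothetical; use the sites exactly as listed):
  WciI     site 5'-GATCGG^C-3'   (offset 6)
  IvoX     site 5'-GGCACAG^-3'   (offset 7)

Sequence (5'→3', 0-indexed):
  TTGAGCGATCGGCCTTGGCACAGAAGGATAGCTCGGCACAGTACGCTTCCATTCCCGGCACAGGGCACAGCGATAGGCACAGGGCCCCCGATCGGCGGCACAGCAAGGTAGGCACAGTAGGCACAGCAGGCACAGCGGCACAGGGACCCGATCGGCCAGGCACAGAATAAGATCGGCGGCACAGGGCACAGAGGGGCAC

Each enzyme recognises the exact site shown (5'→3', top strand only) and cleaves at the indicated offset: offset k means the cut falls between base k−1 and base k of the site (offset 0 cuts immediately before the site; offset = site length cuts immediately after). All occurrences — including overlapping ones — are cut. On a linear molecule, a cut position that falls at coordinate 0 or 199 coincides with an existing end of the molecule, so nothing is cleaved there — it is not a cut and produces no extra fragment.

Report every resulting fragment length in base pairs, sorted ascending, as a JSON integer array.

Site scan:
  WciI (GATCGGC, off=6): starts [6, 89, 149, 170] → cuts [12, 95, 155, 176]
  IvoX (GGCACAG, off=7): starts [16, 34, 56, 63, 75, 96, 110, 119, 128, 136, 158, 177, 184] → cuts [23, 41, 63, 70, 82, 103, 117, 126, 135, 143, 165, 184, 191]

Pooled cuts: [12, 23, 41, 63, 70, 82, 95, 103, 117, 126, 135, 143, 155, 165, 176, 184, 191]

Fragments:
  [0,12): 12 bp
  [12,23): 11 bp
  [23,41): 18 bp
  [41,63): 22 bp
  [63,70): 7 bp
  [70,82): 12 bp
  [82,95): 13 bp
  [95,103): 8 bp
  [103,117): 14 bp
  [117,126): 9 bp
  [126,135): 9 bp
  [135,143): 8 bp
  [143,155): 12 bp
  [155,165): 10 bp
  [165,176): 11 bp
  [176,184): 8 bp
  [184,191): 7 bp
  [191,199): 8 bp

[7,7,8,8,8,8,9,9,10,11,11,12,12,12,13,14,18,22]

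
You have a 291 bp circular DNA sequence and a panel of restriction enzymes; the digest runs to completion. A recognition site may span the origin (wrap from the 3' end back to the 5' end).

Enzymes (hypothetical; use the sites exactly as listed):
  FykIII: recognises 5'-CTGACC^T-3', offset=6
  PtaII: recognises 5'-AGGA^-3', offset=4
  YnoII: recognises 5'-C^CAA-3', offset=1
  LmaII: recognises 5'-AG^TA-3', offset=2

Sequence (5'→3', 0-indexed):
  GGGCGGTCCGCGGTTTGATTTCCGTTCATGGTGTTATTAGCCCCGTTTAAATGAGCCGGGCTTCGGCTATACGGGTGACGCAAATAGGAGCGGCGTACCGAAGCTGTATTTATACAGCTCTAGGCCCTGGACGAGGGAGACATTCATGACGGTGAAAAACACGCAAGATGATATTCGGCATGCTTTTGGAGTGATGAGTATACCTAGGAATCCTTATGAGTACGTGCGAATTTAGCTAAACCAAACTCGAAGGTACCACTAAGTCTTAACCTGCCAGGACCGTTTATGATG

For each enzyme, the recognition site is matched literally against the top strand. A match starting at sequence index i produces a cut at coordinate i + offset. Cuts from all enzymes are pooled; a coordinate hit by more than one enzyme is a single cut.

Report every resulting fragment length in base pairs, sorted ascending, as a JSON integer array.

Per-enzyme occurrences:
  FykIII (CTGACCT, off=6): no sites
  PtaII (AGGA, off=4): starts [85, 205, 275] → cuts [89, 209, 279]
  YnoII (CCAA, off=1): starts [240] → cuts [241]
  LmaII (AGTA, off=2): starts [196, 218] → cuts [198, 220]

All cut coordinates (distinct, sorted): [89, 198, 209, 220, 241, 279]

Fragment lengths:
  89→198: 109 bp
  198→209: 11 bp
  209→220: 11 bp
  220→241: 21 bp
  241→279: 38 bp
  279→89 (wrap): 291-279+89 = 101 bp

[11,11,21,38,101,109]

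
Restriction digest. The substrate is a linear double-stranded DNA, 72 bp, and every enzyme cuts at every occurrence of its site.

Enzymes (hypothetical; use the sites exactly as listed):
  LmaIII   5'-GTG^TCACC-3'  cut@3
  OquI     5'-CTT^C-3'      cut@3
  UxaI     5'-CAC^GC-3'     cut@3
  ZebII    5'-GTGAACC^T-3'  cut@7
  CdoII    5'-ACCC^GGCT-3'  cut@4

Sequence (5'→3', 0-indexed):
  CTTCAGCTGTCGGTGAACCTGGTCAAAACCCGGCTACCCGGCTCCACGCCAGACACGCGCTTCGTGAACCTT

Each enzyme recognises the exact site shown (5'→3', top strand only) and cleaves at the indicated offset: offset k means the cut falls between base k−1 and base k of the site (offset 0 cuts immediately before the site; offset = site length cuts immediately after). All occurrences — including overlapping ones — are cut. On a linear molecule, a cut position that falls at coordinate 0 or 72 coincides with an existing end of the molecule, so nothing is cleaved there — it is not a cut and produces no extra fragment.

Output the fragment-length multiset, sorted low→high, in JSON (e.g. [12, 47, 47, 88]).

[2,3,6,8,8,8,9,12,16]

Site scan:
  LmaIII (GTGTCACC, off=3): no sites
  OquI (CTTC, off=3): starts [0, 59] → cuts [3, 62]
  UxaI (CACGC, off=3): starts [44, 53] → cuts [47, 56]
  ZebII (GTGAACCT, off=7): starts [12, 63] → cuts [19, 70]
  CdoII (ACCCGGCT, off=4): starts [27, 35] → cuts [31, 39]

Pooled cuts: [3, 19, 31, 39, 47, 56, 62, 70]

Fragment lengths:
  [0,3): 3 bp
  [3,19): 16 bp
  [19,31): 12 bp
  [31,39): 8 bp
  [39,47): 8 bp
  [47,56): 9 bp
  [56,62): 6 bp
  [62,70): 8 bp
  [70,72): 2 bp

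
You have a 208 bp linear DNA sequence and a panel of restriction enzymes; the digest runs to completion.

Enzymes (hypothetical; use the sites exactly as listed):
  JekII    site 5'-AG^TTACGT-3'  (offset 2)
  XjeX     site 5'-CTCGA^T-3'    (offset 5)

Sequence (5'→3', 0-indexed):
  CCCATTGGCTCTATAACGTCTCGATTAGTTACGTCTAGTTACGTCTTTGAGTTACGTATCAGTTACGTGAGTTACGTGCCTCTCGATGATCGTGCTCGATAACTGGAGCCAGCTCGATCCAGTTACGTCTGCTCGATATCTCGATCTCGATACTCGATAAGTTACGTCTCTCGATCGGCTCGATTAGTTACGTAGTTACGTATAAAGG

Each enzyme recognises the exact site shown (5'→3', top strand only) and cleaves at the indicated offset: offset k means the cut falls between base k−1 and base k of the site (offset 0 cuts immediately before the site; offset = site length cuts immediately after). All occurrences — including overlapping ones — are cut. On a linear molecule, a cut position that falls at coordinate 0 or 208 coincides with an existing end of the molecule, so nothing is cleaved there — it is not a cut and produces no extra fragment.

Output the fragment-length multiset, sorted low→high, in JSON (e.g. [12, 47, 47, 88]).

[4,4,4,5,6,7,8,8,9,9,10,11,13,13,13,13,14,15,18,24]

Scan for sites:
  JekII (AGTTACGT, off=2): starts [26, 36, 49, 60, 69, 120, 159, 185, 193] → cuts [28, 38, 51, 62, 71, 122, 161, 187, 195]
  XjeX (CTCGAT, off=5): starts [19, 81, 94, 112, 131, 139, 145, 152, 169, 178] → cuts [24, 86, 99, 117, 136, 144, 150, 157, 174, 183]

All cut coordinates (distinct, sorted): [24, 28, 38, 51, 62, 71, 86, 99, 117, 122, 136, 144, 150, 157, 161, 174, 183, 187, 195]

Fragments:
  [0,24): 24 bp
  [24,28): 4 bp
  [28,38): 10 bp
  [38,51): 13 bp
  [51,62): 11 bp
  [62,71): 9 bp
  [71,86): 15 bp
  [86,99): 13 bp
  [99,117): 18 bp
  [117,122): 5 bp
  [122,136): 14 bp
  [136,144): 8 bp
  [144,150): 6 bp
  [150,157): 7 bp
  [157,161): 4 bp
  [161,174): 13 bp
  [174,183): 9 bp
  [183,187): 4 bp
  [187,195): 8 bp
  [195,208): 13 bp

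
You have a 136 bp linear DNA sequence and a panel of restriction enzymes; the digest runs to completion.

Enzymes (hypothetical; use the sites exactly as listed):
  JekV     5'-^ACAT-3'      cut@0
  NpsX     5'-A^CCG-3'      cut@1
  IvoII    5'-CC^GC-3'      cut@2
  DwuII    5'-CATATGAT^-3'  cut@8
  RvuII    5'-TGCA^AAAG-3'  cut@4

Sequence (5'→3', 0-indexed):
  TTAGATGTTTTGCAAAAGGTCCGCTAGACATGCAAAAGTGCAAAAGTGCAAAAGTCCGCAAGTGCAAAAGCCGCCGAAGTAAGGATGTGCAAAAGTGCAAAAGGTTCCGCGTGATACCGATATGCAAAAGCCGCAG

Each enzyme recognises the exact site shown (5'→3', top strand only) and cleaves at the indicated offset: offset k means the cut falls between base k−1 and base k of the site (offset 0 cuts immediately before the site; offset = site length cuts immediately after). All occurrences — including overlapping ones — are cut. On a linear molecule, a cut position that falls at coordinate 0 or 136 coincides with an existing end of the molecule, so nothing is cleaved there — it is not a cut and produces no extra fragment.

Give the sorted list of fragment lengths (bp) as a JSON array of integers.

Site scan:
  JekV ACAT/0: at [27] ⇒ [27]
  NpsX ACCG/1: at [115] ⇒ [116]
  IvoII CCGC/2: at [20, 55, 70, 106, 130] ⇒ [22, 57, 72, 108, 132]
  DwuII (CATATGAT, off=8): no sites
  RvuII TGCAAAAG/4: at [10, 30, 38, 46, 62, 87, 95, 122] ⇒ [14, 34, 42, 50, 66, 91, 99, 126]

Pooled cuts: [14, 22, 27, 34, 42, 50, 57, 66, 72, 91, 99, 108, 116, 126, 132]

Fragments:
  [0,14): 14 bp
  [14,22): 8 bp
  [22,27): 5 bp
  [27,34): 7 bp
  [34,42): 8 bp
  [42,50): 8 bp
  [50,57): 7 bp
  [57,66): 9 bp
  [66,72): 6 bp
  [72,91): 19 bp
  [91,99): 8 bp
  [99,108): 9 bp
  [108,116): 8 bp
  [116,126): 10 bp
  [126,132): 6 bp
  [132,136): 4 bp

[4,5,6,6,7,7,8,8,8,8,8,9,9,10,14,19]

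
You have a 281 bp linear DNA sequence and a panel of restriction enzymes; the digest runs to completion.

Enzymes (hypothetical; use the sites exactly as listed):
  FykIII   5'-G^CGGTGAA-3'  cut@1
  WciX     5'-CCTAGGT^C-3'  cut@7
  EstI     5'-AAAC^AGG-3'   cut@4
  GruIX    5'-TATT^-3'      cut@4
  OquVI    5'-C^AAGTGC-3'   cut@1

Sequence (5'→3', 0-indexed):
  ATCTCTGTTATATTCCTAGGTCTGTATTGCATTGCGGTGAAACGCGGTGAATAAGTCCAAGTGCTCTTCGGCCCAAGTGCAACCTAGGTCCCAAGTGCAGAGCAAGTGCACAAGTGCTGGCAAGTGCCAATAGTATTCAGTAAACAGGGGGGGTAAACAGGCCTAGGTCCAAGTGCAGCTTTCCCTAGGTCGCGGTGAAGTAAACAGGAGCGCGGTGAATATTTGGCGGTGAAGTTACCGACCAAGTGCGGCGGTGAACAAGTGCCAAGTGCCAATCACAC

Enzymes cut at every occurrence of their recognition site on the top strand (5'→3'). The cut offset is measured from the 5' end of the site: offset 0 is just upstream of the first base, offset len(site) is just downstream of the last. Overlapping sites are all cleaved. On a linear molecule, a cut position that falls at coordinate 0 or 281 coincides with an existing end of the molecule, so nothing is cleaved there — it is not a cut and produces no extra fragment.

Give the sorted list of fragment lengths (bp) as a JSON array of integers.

[2,2,3,3,6,7,7,7,7,8,8,8,8,10,10,10,11,11,13,13,14,14,15,15,16,16,17,20]

Per-enzyme occurrences:
  FykIII (GCGGTGAA, off=1): starts [33, 43, 191, 211, 225, 250] → cuts [34, 44, 192, 212, 226, 251]
  WciX (CCTAGGTC, off=7): starts [14, 82, 161, 183] → cuts [21, 89, 168, 190]
  EstI (AAACAGG, off=4): starts [141, 154, 201] → cuts [145, 158, 205]
  GruIX (TATT, off=4): starts [10, 24, 133, 219] → cuts [14, 28, 137, 223]
  OquVI (CAAGTGC, off=1): starts [57, 73, 91, 102, 110, 120, 169, 242, 258, 265] → cuts [58, 74, 92, 103, 111, 121, 170, 243, 259, 266]

Pooled cuts: [14, 21, 28, 34, 44, 58, 74, 89, 92, 103, 111, 121, 137, 145, 158, 168, 170, 190, 192, 205, 212, 223, 226, 243, 251, 259, 266]

Fragments:
  [0,14): 14 bp
  [14,21): 7 bp
  [21,28): 7 bp
  [28,34): 6 bp
  [34,44): 10 bp
  [44,58): 14 bp
  [58,74): 16 bp
  [74,89): 15 bp
  [89,92): 3 bp
  [92,103): 11 bp
  [103,111): 8 bp
  [111,121): 10 bp
  [121,137): 16 bp
  [137,145): 8 bp
  [145,158): 13 bp
  [158,168): 10 bp
  [168,170): 2 bp
  [170,190): 20 bp
  [190,192): 2 bp
  [192,205): 13 bp
  [205,212): 7 bp
  [212,223): 11 bp
  [223,226): 3 bp
  [226,243): 17 bp
  [243,251): 8 bp
  [251,259): 8 bp
  [259,266): 7 bp
  [266,281): 15 bp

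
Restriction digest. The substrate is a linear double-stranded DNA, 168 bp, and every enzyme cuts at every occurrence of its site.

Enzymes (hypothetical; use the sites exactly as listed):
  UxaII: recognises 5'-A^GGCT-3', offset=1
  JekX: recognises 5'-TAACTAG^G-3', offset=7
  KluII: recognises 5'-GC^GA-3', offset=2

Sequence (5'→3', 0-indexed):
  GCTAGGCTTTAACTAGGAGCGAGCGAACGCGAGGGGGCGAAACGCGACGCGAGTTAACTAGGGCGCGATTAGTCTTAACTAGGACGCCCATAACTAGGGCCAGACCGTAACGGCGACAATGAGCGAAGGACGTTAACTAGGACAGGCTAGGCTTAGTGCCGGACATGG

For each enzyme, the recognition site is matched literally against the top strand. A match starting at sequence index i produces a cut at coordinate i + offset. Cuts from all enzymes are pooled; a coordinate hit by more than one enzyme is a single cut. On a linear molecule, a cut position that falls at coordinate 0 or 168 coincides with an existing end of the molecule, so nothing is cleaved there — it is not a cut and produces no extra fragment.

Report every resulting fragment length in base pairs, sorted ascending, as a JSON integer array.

[4,4,4,4,5,5,5,6,7,8,10,11,12,15,16,16,17,19]

Scan for sites:
  UxaII AGGCT/1: at [3, 143, 148] ⇒ [4, 144, 149]
  JekX TAACTAGG/7: at [9, 54, 75, 90, 133] ⇒ [16, 61, 82, 97, 140]
  KluII GCGA/2: at [18, 22, 28, 36, 43, 48, 64, 112, 122] ⇒ [20, 24, 30, 38, 45, 50, 66, 114, 124]

Pooled cuts: [4, 16, 20, 24, 30, 38, 45, 50, 61, 66, 82, 97, 114, 124, 140, 144, 149]

Fragment lengths:
  [0,4): 4 bp
  [4,16): 12 bp
  [16,20): 4 bp
  [20,24): 4 bp
  [24,30): 6 bp
  [30,38): 8 bp
  [38,45): 7 bp
  [45,50): 5 bp
  [50,61): 11 bp
  [61,66): 5 bp
  [66,82): 16 bp
  [82,97): 15 bp
  [97,114): 17 bp
  [114,124): 10 bp
  [124,140): 16 bp
  [140,144): 4 bp
  [144,149): 5 bp
  [149,168): 19 bp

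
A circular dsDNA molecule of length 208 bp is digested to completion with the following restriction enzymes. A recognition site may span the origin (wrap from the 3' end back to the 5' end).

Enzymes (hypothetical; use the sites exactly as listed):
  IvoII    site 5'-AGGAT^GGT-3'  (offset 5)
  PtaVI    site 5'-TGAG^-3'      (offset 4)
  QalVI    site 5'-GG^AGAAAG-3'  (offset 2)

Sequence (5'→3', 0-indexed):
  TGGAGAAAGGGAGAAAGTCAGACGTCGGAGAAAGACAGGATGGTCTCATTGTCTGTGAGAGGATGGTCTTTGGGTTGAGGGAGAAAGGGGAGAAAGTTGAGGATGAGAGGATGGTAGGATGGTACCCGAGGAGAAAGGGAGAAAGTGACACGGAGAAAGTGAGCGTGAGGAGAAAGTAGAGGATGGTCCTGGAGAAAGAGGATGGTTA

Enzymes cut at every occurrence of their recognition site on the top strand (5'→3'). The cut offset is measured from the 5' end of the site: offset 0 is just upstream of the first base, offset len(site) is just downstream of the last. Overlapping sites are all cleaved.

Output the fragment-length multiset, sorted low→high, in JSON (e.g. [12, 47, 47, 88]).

Site scan:
  IvoII (AGGATGGT, off=5): starts [36, 59, 107, 115, 179, 198] → cuts [41, 64, 112, 120, 184, 203]
  PtaVI (TGAG, off=4): starts [55, 75, 97, 103, 159, 165] → cuts [59, 79, 101, 107, 163, 169]
  QalVI (GGAGAAAG, off=2): starts [1, 9, 26, 79, 88, 129, 137, 151, 168, 190] → cuts [3, 11, 28, 81, 90, 131, 139, 153, 170, 192]

Pooled cuts: [3, 11, 28, 41, 59, 64, 79, 81, 90, 101, 107, 112, 120, 131, 139, 153, 163, 169, 170, 184, 192, 203]

Fragment lengths:
  3→11: 8 bp
  11→28: 17 bp
  28→41: 13 bp
  41→59: 18 bp
  59→64: 5 bp
  64→79: 15 bp
  79→81: 2 bp
  81→90: 9 bp
  90→101: 11 bp
  101→107: 6 bp
  107→112: 5 bp
  112→120: 8 bp
  120→131: 11 bp
  131→139: 8 bp
  139→153: 14 bp
  153→163: 10 bp
  163→169: 6 bp
  169→170: 1 bp
  170→184: 14 bp
  184→192: 8 bp
  192→203: 11 bp
  203→3 (wrap): 208-203+3 = 8 bp

[1,2,5,5,6,6,8,8,8,8,8,9,10,11,11,11,13,14,14,15,17,18]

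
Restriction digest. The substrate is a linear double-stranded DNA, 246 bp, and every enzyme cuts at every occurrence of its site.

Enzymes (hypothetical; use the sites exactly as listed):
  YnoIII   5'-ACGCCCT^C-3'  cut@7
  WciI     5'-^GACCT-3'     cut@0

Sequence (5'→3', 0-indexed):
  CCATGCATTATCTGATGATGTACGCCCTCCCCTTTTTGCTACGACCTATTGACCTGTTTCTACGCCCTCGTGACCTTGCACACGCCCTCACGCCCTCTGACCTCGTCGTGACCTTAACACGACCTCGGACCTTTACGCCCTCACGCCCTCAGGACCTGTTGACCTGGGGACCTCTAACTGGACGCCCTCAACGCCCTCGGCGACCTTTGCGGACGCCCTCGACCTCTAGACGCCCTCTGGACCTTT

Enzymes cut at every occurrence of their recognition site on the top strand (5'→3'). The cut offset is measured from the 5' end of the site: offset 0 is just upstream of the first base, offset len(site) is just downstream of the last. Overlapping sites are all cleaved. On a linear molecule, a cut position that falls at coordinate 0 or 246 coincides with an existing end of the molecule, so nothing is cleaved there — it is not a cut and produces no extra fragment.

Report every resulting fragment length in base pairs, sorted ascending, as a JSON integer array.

[1,2,3,3,3,4,7,7,8,8,8,8,8,9,11,11,14,14,16,17,18,18,20,28]

Scan for sites:
  YnoIII ACGCCCTC/7: at [21, 61, 81, 89, 134, 142, 181, 190, 212, 229] ⇒ [28, 68, 88, 96, 141, 149, 188, 197, 219, 236]
  WciI GACCT/0: at [42, 50, 71, 98, 109, 120, 127, 152, 160, 168, 201, 220, 239] ⇒ [42, 50, 71, 98, 109, 120, 127, 152, 160, 168, 201, 220, 239]

Pooled cuts: [28, 42, 50, 68, 71, 88, 96, 98, 109, 120, 127, 141, 149, 152, 160, 168, 188, 197, 201, 219, 220, 236, 239]

Fragment lengths:
  [0,28): 28 bp
  [28,42): 14 bp
  [42,50): 8 bp
  [50,68): 18 bp
  [68,71): 3 bp
  [71,88): 17 bp
  [88,96): 8 bp
  [96,98): 2 bp
  [98,109): 11 bp
  [109,120): 11 bp
  [120,127): 7 bp
  [127,141): 14 bp
  [141,149): 8 bp
  [149,152): 3 bp
  [152,160): 8 bp
  [160,168): 8 bp
  [168,188): 20 bp
  [188,197): 9 bp
  [197,201): 4 bp
  [201,219): 18 bp
  [219,220): 1 bp
  [220,236): 16 bp
  [236,239): 3 bp
  [239,246): 7 bp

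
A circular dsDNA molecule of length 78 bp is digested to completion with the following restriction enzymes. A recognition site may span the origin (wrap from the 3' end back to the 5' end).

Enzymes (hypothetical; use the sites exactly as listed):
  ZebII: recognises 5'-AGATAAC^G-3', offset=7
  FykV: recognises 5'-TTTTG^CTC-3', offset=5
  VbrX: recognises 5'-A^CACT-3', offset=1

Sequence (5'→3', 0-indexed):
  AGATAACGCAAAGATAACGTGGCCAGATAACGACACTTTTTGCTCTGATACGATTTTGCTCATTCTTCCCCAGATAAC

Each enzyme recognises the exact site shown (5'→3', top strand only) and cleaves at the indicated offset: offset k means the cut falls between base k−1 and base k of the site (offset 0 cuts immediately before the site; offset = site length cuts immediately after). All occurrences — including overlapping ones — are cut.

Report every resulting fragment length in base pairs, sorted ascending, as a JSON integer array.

[2,9,11,13,16,27]

Per-enzyme occurrences:
  ZebII AGATAACG/7: at [0, 11, 24] ⇒ [7, 18, 31]
  FykV TTTTGCTC/5: at [37, 53] ⇒ [42, 58]
  VbrX ACACT/1: at [32] ⇒ [33]

All cut coordinates (distinct, sorted): [7, 18, 31, 33, 42, 58]

Fragments:
  7→18: 11 bp
  18→31: 13 bp
  31→33: 2 bp
  33→42: 9 bp
  42→58: 16 bp
  58→7 (wrap): 78-58+7 = 27 bp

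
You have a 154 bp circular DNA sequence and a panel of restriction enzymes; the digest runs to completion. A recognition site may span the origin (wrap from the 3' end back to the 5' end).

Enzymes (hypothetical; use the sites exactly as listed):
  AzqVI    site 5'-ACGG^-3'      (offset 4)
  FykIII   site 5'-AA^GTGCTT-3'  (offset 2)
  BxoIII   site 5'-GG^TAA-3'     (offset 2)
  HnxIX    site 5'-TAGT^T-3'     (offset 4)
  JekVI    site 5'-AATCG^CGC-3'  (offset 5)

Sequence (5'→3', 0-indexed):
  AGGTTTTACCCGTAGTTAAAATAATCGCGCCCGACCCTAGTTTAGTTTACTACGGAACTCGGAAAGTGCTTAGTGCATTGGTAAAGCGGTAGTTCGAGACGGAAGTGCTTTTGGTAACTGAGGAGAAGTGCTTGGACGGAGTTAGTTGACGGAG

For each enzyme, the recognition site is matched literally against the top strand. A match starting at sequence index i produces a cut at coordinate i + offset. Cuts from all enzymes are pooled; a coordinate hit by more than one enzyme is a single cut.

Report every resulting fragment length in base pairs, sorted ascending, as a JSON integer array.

Per-enzyme occurrences:
  AzqVI (ACGG, off=4): starts [51, 98, 135, 148] → cuts [55, 102, 139, 152]
  FykIII (AAGTGCTT, off=2): starts [63, 102, 125] → cuts [65, 104, 127]
  BxoIII (GGTAA, off=2): starts [79, 112] → cuts [81, 114]
  HnxIX (TAGTT, off=4): starts [12, 37, 42, 89, 142] → cuts [16, 41, 46, 93, 146]
  JekVI (AATCGCGC, off=5): starts [22] → cuts [27]

Pooled cuts: [16, 27, 41, 46, 55, 65, 81, 93, 102, 104, 114, 127, 139, 146, 152]

Fragments:
  16→27: 11 bp
  27→41: 14 bp
  41→46: 5 bp
  46→55: 9 bp
  55→65: 10 bp
  65→81: 16 bp
  81→93: 12 bp
  93→102: 9 bp
  102→104: 2 bp
  104→114: 10 bp
  114→127: 13 bp
  127→139: 12 bp
  139→146: 7 bp
  146→152: 6 bp
  152→16 (wrap): 154-152+16 = 18 bp

[2,5,6,7,9,9,10,10,11,12,12,13,14,16,18]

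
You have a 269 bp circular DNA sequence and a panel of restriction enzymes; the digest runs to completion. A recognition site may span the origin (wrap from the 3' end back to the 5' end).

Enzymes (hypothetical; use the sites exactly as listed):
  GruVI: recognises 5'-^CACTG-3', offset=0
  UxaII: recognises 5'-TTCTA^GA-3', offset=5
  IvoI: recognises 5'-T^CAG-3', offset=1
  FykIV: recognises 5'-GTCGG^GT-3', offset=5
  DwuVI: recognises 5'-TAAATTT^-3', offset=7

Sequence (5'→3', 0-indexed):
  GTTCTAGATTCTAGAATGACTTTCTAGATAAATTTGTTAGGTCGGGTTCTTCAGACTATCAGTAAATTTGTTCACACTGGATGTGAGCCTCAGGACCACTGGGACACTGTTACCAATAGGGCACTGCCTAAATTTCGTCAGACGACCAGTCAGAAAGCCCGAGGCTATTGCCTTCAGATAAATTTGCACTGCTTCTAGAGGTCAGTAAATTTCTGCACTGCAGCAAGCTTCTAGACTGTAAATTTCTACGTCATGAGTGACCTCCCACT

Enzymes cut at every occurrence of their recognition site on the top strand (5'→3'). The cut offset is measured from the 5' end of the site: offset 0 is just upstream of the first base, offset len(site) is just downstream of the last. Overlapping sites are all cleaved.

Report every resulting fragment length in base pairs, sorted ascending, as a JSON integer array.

Scan for sites:
  GruVI CACTG/0: at [74, 96, 104, 121, 186, 215, 265] ⇒ [74, 96, 104, 121, 186, 215, 265]
  UxaII TTCTAGA/5: at [1, 8, 21, 192, 228] ⇒ [6, 13, 26, 197, 233]
  IvoI TCAG/1: at [50, 58, 89, 137, 149, 173, 201] ⇒ [51, 59, 90, 138, 150, 174, 202]
  FykIV GTCGGGT/5: at [40] ⇒ [45]
  DwuVI TAAATTT/7: at [28, 62, 128, 178, 205, 238] ⇒ [35, 69, 135, 185, 212, 245]

Pooled cuts: [6, 13, 26, 35, 45, 51, 59, 69, 74, 90, 96, 104, 121, 135, 138, 150, 174, 185, 186, 197, 202, 212, 215, 233, 245, 265]

Fragments:
  6→13: 7 bp
  13→26: 13 bp
  26→35: 9 bp
  35→45: 10 bp
  45→51: 6 bp
  51→59: 8 bp
  59→69: 10 bp
  69→74: 5 bp
  74→90: 16 bp
  90→96: 6 bp
  96→104: 8 bp
  104→121: 17 bp
  121→135: 14 bp
  135→138: 3 bp
  138→150: 12 bp
  150→174: 24 bp
  174→185: 11 bp
  185→186: 1 bp
  186→197: 11 bp
  197→202: 5 bp
  202→212: 10 bp
  212→215: 3 bp
  215→233: 18 bp
  233→245: 12 bp
  245→265: 20 bp
  265→6 (wrap): 269-265+6 = 10 bp

[1,3,3,5,5,6,6,7,8,8,9,10,10,10,10,11,11,12,12,13,14,16,17,18,20,24]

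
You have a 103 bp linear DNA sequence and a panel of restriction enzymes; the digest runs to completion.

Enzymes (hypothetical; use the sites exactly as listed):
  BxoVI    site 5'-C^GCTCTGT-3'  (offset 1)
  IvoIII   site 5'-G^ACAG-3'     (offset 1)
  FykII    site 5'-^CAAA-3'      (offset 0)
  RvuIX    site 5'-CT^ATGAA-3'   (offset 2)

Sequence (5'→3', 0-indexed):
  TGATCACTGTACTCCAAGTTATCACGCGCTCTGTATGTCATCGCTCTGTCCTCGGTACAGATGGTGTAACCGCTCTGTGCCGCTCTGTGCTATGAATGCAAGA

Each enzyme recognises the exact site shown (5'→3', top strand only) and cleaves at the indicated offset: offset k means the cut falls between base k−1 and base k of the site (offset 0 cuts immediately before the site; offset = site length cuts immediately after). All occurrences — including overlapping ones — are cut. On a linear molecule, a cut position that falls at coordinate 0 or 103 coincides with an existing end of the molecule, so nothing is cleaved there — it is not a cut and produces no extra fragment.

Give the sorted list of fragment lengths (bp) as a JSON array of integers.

Per-enzyme occurrences:
  BxoVI (CGCTCTGT, off=1): starts [26, 41, 70, 80] → cuts [27, 42, 71, 81]
  IvoIII (GACAG, off=1): no sites
  FykII (CAAA, off=0): no sites
  RvuIX (CTATGAA, off=2): starts [89] → cuts [91]

Pooled cuts: [27, 42, 71, 81, 91]

Fragments:
  [0,27): 27 bp
  [27,42): 15 bp
  [42,71): 29 bp
  [71,81): 10 bp
  [81,91): 10 bp
  [91,103): 12 bp

[10,10,12,15,27,29]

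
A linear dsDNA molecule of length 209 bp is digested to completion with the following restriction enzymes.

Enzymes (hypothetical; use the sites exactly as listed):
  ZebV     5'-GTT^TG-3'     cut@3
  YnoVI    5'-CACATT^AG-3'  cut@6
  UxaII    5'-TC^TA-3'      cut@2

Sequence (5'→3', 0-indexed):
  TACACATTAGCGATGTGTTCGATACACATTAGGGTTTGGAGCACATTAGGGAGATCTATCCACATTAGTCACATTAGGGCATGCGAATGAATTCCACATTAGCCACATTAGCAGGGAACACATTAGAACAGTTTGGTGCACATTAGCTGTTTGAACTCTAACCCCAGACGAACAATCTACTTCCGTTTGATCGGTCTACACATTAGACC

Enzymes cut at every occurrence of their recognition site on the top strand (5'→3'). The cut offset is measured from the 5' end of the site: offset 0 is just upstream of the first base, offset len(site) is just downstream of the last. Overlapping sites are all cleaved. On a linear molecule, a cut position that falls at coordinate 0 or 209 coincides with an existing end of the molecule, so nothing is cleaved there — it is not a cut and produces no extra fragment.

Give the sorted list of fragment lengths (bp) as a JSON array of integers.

Scan for sites:
  ZebV (GTTTG, off=3): starts [33, 130, 148, 184] → cuts [36, 133, 151, 187]
  YnoVI (CACATTAG, off=6): starts [2, 24, 41, 60, 69, 94, 103, 118, 138, 198] → cuts [8, 30, 47, 66, 75, 100, 109, 124, 144, 204]
  UxaII (TCTA, off=2): starts [54, 156, 175, 194] → cuts [56, 158, 177, 196]

All cut coordinates (distinct, sorted): [8, 30, 36, 47, 56, 66, 75, 100, 109, 124, 133, 144, 151, 158, 177, 187, 196, 204]

Fragments:
  [0,8): 8 bp
  [8,30): 22 bp
  [30,36): 6 bp
  [36,47): 11 bp
  [47,56): 9 bp
  [56,66): 10 bp
  [66,75): 9 bp
  [75,100): 25 bp
  [100,109): 9 bp
  [109,124): 15 bp
  [124,133): 9 bp
  [133,144): 11 bp
  [144,151): 7 bp
  [151,158): 7 bp
  [158,177): 19 bp
  [177,187): 10 bp
  [187,196): 9 bp
  [196,204): 8 bp
  [204,209): 5 bp

[5,6,7,7,8,8,9,9,9,9,9,10,10,11,11,15,19,22,25]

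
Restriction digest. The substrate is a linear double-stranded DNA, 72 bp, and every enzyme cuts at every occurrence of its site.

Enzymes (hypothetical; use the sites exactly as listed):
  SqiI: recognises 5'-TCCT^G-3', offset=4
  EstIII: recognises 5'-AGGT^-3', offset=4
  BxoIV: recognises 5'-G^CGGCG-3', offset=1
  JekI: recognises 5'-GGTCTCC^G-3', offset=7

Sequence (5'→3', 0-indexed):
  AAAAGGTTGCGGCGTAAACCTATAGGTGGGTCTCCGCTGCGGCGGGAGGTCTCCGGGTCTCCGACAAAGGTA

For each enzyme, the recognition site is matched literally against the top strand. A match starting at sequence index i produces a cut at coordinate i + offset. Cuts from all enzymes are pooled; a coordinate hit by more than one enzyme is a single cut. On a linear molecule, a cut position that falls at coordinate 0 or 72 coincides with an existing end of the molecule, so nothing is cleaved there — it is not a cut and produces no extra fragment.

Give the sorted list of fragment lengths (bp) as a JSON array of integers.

Per-enzyme occurrences:
  SqiI (TCCTG, off=4): no sites
  EstIII AGGT/4: at [3, 23, 46, 67] ⇒ [7, 27, 50, 71]
  BxoIV GCGGCG/1: at [8, 38] ⇒ [9, 39]
  JekI GGTCTCCG/7: at [28, 47, 55] ⇒ [35, 54, 62]

Pooled cuts: [7, 9, 27, 35, 39, 50, 54, 62, 71]

Fragment lengths:
  [0,7): 7 bp
  [7,9): 2 bp
  [9,27): 18 bp
  [27,35): 8 bp
  [35,39): 4 bp
  [39,50): 11 bp
  [50,54): 4 bp
  [54,62): 8 bp
  [62,71): 9 bp
  [71,72): 1 bp

[1,2,4,4,7,8,8,9,11,18]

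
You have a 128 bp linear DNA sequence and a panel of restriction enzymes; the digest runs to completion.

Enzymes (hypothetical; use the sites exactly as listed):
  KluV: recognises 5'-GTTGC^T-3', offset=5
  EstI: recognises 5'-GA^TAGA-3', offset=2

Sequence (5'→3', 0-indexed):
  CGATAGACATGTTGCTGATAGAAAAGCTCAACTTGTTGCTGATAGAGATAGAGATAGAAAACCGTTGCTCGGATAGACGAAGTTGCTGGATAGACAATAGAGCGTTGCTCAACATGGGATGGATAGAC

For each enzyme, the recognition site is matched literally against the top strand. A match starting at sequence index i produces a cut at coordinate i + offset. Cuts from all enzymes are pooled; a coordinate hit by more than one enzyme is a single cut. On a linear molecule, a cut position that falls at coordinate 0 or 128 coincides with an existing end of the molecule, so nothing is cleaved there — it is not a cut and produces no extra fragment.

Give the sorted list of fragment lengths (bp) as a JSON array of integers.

Scan for sites:
  KluV (GTTGCT, off=5): starts [10, 34, 63, 81, 103] → cuts [15, 39, 68, 86, 108]
  EstI (GATAGA, off=2): starts [1, 16, 40, 46, 52, 71, 88, 121] → cuts [3, 18, 42, 48, 54, 73, 90, 123]

Pooled cuts: [3, 15, 18, 39, 42, 48, 54, 68, 73, 86, 90, 108, 123]

Fragments:
  [0,3): 3 bp
  [3,15): 12 bp
  [15,18): 3 bp
  [18,39): 21 bp
  [39,42): 3 bp
  [42,48): 6 bp
  [48,54): 6 bp
  [54,68): 14 bp
  [68,73): 5 bp
  [73,86): 13 bp
  [86,90): 4 bp
  [90,108): 18 bp
  [108,123): 15 bp
  [123,128): 5 bp

[3,3,3,4,5,5,6,6,12,13,14,15,18,21]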